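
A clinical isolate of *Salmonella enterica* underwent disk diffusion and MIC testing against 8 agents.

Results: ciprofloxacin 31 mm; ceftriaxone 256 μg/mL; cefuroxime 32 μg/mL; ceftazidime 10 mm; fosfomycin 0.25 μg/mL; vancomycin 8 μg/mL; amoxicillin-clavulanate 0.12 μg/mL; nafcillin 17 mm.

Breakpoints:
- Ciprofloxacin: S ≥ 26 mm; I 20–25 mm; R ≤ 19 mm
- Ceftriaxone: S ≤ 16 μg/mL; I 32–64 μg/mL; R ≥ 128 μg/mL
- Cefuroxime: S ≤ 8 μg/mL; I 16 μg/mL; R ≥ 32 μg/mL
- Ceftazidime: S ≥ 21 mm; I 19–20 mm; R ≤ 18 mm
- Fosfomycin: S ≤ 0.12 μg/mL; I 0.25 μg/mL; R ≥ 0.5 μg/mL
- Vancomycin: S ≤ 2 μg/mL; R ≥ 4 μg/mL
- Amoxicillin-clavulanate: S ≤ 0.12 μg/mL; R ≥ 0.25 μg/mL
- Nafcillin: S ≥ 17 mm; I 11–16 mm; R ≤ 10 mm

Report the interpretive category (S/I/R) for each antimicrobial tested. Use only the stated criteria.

Ciprofloxacin (31 mm) ≥ 26 mm ⇒ S
Ceftriaxone: 256 μg/mL is ≥ 128 μg/mL ⇒ R
Cefuroxime 32 μg/mL: ≥ 32 μg/mL → R
Ceftazidime: 10 mm is ≤ 18 mm ⇒ resistant
Fosfomycin: 0.25 μg/mL is = 0.25 μg/mL → intermediate
Vancomycin 8 μg/mL: ≥ 4 μg/mL ⇒ Resistant
Amoxicillin-clavulanate 0.12 μg/mL: ≤ 0.12 μg/mL — Susceptible
Nafcillin: 17 mm is ≥ 17 mm ⇒ susceptible

S, R, R, R, I, R, S, S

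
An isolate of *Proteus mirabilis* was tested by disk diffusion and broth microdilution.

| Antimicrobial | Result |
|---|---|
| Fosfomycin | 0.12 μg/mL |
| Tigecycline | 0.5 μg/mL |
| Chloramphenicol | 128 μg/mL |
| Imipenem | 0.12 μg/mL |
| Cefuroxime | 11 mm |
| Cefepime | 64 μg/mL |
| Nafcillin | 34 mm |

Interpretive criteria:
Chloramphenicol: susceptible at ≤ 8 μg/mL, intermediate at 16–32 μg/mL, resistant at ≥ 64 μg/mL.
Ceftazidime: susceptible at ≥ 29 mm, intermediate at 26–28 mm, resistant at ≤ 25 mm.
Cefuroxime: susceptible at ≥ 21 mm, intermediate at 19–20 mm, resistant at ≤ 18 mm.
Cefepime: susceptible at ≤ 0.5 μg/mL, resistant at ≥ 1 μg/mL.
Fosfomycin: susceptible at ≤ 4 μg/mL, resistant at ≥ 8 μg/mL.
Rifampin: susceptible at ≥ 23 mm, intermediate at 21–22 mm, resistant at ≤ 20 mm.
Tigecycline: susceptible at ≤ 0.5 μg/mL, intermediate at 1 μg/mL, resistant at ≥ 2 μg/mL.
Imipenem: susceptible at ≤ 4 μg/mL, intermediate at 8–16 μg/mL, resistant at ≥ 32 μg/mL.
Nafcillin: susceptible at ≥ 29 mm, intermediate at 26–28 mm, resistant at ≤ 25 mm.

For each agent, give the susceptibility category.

Fosfomycin 0.12 μg/mL: ≤ 4 μg/mL ⇒ Susceptible
Tigecycline (0.5 μg/mL) ≤ 0.5 μg/mL → Susceptible
Chloramphenicol: 128 μg/mL is ≥ 64 μg/mL — Resistant
Imipenem (0.12 μg/mL) ≤ 4 μg/mL → Susceptible
Cefuroxime 11 mm: ≤ 18 mm — R
Cefepime: 64 μg/mL is ≥ 1 μg/mL → R
Nafcillin 34 mm: ≥ 29 mm — Susceptible

S, S, R, S, R, R, S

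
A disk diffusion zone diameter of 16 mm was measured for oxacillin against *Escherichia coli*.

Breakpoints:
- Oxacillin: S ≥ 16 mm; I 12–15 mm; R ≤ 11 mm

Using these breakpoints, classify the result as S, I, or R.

S

Oxacillin: 16 mm is ≥ 16 mm ⇒ S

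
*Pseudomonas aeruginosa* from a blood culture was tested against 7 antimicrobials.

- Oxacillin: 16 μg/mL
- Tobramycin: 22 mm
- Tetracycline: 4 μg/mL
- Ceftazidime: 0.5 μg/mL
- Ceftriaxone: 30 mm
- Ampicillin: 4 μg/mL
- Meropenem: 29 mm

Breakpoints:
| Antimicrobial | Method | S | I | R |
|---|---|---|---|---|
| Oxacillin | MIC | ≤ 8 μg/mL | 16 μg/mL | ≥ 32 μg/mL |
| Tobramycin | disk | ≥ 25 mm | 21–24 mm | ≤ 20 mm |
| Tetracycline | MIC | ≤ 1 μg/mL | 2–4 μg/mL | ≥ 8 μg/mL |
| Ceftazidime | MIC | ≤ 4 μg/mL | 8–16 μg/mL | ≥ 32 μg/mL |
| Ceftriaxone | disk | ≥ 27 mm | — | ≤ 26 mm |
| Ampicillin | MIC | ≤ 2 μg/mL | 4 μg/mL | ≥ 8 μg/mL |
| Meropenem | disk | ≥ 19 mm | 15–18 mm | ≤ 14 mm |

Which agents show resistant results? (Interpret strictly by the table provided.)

none

Oxacillin 16 μg/mL: = 16 μg/mL — intermediate
Tobramycin: 22 mm is in 21–24 mm → I
Tetracycline: 4 μg/mL is in 2–4 μg/mL → I
Ceftazidime (0.5 μg/mL) ≤ 4 μg/mL → Susceptible
Ceftriaxone (30 mm) ≥ 27 mm → susceptible
Ampicillin: 4 μg/mL is = 4 μg/mL — I
Meropenem: 29 mm is ≥ 19 mm ⇒ susceptible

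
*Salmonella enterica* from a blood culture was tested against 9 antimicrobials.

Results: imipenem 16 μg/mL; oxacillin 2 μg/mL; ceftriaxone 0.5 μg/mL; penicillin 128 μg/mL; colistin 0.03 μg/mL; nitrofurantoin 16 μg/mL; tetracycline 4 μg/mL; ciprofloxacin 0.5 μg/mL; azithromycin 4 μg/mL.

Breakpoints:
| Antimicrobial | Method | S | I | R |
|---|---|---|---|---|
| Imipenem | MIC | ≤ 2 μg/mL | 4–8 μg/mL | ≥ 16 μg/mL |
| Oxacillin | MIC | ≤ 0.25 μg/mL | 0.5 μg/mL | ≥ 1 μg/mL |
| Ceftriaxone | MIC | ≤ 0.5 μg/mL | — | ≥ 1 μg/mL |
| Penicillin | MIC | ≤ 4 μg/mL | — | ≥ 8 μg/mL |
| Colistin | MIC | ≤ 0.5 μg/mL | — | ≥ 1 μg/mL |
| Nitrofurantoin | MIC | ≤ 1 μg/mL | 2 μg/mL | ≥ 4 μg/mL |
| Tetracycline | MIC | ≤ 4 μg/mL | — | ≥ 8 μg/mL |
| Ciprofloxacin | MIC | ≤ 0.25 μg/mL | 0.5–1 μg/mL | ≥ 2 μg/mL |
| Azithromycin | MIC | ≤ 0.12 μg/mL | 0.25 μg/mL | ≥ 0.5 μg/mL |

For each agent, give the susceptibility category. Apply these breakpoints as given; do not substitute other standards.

R, R, S, R, S, R, S, I, R

Imipenem 16 μg/mL: ≥ 16 μg/mL → Resistant
Oxacillin 2 μg/mL: ≥ 1 μg/mL ⇒ Resistant
Ceftriaxone (0.5 μg/mL) ≤ 0.5 μg/mL ⇒ S
Penicillin: 128 μg/mL is ≥ 8 μg/mL → Resistant
Colistin 0.03 μg/mL: ≤ 0.5 μg/mL — Susceptible
Nitrofurantoin (16 μg/mL) ≥ 4 μg/mL → resistant
Tetracycline (4 μg/mL) ≤ 4 μg/mL — susceptible
Ciprofloxacin 0.5 μg/mL: in 0.5–1 μg/mL — Intermediate
Azithromycin: 4 μg/mL is ≥ 0.5 μg/mL → Resistant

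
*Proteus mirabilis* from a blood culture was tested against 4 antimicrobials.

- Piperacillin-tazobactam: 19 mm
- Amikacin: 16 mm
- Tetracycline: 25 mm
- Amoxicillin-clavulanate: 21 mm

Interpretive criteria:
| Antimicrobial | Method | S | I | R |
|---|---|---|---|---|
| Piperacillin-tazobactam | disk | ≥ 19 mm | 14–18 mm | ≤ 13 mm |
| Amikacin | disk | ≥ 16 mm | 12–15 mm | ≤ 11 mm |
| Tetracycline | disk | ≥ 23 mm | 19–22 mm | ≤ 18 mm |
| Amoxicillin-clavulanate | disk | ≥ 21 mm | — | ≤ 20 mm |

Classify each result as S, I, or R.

Piperacillin-tazobactam (19 mm) ≥ 19 mm → susceptible
Amikacin 16 mm: ≥ 16 mm — Susceptible
Tetracycline: 25 mm is ≥ 23 mm — Susceptible
Amoxicillin-clavulanate 21 mm: ≥ 21 mm — S

S, S, S, S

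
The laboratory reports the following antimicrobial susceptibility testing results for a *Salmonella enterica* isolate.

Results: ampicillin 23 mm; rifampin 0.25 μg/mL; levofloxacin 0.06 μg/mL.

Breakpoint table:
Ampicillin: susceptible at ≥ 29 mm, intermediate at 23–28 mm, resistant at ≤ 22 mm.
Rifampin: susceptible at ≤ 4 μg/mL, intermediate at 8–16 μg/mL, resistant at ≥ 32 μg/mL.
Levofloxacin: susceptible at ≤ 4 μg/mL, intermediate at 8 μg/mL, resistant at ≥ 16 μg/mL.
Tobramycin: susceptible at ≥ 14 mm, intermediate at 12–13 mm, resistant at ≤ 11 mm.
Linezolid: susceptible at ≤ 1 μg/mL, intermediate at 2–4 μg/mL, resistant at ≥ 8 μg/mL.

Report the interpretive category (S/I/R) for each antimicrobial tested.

Ampicillin 23 mm: in 23–28 mm → I
Rifampin 0.25 μg/mL: ≤ 4 μg/mL — S
Levofloxacin 0.06 μg/mL: ≤ 4 μg/mL ⇒ S

I, S, S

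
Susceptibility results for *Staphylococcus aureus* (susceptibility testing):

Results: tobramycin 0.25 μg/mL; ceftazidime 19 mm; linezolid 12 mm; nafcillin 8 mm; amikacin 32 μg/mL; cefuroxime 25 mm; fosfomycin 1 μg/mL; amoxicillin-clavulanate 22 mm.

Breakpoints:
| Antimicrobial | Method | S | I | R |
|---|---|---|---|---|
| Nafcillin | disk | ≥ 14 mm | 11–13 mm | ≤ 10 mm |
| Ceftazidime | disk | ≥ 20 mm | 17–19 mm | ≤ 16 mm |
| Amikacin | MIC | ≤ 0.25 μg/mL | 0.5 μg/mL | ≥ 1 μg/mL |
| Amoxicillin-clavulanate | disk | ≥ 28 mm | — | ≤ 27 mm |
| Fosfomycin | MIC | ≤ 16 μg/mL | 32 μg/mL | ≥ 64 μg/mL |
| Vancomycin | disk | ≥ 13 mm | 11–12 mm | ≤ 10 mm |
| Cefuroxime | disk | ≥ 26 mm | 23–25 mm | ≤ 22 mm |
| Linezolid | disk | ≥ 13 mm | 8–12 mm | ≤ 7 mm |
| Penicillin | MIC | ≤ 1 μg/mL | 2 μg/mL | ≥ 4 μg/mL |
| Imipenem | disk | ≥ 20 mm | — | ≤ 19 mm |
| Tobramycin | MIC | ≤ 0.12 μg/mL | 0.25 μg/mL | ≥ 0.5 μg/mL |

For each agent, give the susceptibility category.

I, I, I, R, R, I, S, R

Tobramycin: 0.25 μg/mL is = 0.25 μg/mL → Intermediate
Ceftazidime (19 mm) in 17–19 mm — intermediate
Linezolid 12 mm: in 8–12 mm — I
Nafcillin: 8 mm is ≤ 10 mm ⇒ resistant
Amikacin 32 μg/mL: ≥ 1 μg/mL → R
Cefuroxime (25 mm) in 23–25 mm → I
Fosfomycin: 1 μg/mL is ≤ 16 μg/mL — susceptible
Amoxicillin-clavulanate (22 mm) ≤ 27 mm ⇒ Resistant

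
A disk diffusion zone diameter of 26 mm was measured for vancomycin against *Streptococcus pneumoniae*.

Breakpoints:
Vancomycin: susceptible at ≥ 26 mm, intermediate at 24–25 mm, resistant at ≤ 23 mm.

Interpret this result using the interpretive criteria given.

Vancomycin 26 mm: ≥ 26 mm → S

Susceptible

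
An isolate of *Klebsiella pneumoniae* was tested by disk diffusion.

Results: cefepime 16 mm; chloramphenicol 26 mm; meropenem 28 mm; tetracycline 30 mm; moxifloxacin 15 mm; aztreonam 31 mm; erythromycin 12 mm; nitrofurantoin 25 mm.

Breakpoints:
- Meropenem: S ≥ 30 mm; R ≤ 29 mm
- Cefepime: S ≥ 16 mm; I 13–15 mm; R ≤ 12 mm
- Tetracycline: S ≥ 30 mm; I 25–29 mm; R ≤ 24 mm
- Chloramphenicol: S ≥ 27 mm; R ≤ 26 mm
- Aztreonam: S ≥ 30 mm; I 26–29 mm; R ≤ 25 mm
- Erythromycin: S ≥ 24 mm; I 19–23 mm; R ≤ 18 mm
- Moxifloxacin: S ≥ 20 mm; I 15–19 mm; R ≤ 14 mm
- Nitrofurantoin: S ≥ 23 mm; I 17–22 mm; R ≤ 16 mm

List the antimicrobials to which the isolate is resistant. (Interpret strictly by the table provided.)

chloramphenicol, meropenem, erythromycin

Cefepime 16 mm: ≥ 16 mm — S
Chloramphenicol: 26 mm is ≤ 26 mm ⇒ resistant
Meropenem 28 mm: ≤ 29 mm — resistant
Tetracycline (30 mm) ≥ 30 mm → S
Moxifloxacin 15 mm: in 15–19 mm — Intermediate
Aztreonam (31 mm) ≥ 30 mm — susceptible
Erythromycin (12 mm) ≤ 18 mm → Resistant
Nitrofurantoin (25 mm) ≥ 23 mm ⇒ Susceptible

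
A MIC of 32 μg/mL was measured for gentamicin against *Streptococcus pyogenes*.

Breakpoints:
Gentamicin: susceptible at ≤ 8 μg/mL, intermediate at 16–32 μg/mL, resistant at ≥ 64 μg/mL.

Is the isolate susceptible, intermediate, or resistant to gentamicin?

I

Gentamicin 32 μg/mL: in 16–32 μg/mL — I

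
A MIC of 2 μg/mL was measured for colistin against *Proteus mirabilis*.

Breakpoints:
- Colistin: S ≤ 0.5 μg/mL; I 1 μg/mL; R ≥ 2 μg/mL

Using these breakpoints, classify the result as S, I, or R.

Resistant

Colistin: 2 μg/mL is ≥ 2 μg/mL → resistant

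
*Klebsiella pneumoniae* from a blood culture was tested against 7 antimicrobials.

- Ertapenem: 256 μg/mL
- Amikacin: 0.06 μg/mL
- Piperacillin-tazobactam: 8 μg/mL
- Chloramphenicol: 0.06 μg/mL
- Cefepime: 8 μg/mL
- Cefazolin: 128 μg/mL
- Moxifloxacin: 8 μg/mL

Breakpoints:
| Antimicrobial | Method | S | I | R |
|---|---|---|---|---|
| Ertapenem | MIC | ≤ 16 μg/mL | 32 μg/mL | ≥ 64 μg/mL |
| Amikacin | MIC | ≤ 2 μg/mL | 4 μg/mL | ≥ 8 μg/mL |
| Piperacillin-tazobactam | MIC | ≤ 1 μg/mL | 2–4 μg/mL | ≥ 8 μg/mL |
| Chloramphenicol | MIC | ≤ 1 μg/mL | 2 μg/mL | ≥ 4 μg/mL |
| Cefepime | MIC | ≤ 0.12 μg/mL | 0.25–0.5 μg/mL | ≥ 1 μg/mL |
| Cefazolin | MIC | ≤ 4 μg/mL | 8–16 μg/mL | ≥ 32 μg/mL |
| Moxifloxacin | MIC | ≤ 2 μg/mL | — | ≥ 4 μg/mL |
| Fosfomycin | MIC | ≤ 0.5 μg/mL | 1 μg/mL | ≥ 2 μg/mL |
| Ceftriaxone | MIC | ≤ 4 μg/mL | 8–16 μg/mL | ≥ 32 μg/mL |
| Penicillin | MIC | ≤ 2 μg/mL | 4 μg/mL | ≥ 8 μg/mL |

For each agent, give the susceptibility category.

R, S, R, S, R, R, R

Ertapenem: 256 μg/mL is ≥ 64 μg/mL — Resistant
Amikacin (0.06 μg/mL) ≤ 2 μg/mL — susceptible
Piperacillin-tazobactam (8 μg/mL) ≥ 8 μg/mL — Resistant
Chloramphenicol: 0.06 μg/mL is ≤ 1 μg/mL — Susceptible
Cefepime: 8 μg/mL is ≥ 1 μg/mL → R
Cefazolin 128 μg/mL: ≥ 32 μg/mL ⇒ resistant
Moxifloxacin (8 μg/mL) ≥ 4 μg/mL → Resistant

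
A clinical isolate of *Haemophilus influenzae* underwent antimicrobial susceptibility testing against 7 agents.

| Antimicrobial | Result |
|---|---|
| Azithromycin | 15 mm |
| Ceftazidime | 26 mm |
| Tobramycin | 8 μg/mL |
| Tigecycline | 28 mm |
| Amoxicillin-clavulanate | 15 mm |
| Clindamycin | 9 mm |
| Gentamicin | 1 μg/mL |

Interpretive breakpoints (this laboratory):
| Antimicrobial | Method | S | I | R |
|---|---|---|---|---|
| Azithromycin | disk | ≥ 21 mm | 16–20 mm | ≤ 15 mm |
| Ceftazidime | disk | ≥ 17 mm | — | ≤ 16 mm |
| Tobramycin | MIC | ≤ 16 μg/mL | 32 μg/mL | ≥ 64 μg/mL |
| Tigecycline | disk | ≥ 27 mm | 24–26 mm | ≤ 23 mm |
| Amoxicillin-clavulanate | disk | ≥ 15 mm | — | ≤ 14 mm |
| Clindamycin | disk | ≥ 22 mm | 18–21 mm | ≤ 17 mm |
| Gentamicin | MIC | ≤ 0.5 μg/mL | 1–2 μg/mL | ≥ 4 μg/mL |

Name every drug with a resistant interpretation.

Azithromycin: 15 mm is ≤ 15 mm → Resistant
Ceftazidime (26 mm) ≥ 17 mm → S
Tobramycin 8 μg/mL: ≤ 16 μg/mL — susceptible
Tigecycline 28 mm: ≥ 27 mm ⇒ susceptible
Amoxicillin-clavulanate: 15 mm is ≥ 15 mm ⇒ S
Clindamycin: 9 mm is ≤ 17 mm → resistant
Gentamicin (1 μg/mL) in 1–2 μg/mL → I

azithromycin, clindamycin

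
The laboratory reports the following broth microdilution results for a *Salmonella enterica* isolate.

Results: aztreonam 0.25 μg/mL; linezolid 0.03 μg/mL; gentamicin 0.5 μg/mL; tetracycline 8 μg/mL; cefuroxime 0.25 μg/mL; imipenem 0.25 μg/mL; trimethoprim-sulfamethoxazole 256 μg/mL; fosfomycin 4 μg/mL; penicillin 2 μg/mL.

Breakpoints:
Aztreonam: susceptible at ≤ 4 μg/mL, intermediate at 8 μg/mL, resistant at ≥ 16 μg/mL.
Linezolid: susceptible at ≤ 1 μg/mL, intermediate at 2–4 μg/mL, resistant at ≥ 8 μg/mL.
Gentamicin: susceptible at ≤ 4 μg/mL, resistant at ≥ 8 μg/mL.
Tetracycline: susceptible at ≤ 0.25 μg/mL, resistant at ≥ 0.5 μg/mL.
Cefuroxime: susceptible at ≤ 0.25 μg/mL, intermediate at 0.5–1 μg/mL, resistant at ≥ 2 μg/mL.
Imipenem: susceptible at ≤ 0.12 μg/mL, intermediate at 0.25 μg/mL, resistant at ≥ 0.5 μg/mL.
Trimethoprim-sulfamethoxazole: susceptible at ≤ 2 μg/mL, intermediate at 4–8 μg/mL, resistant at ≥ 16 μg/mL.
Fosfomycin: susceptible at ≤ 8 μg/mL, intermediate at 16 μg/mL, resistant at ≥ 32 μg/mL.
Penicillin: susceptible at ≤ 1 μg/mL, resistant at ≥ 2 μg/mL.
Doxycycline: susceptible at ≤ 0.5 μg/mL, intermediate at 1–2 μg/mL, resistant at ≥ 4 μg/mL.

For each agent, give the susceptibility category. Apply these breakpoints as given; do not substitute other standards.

Aztreonam (0.25 μg/mL) ≤ 4 μg/mL → susceptible
Linezolid 0.03 μg/mL: ≤ 1 μg/mL — Susceptible
Gentamicin: 0.5 μg/mL is ≤ 4 μg/mL ⇒ susceptible
Tetracycline (8 μg/mL) ≥ 0.5 μg/mL — Resistant
Cefuroxime: 0.25 μg/mL is ≤ 0.25 μg/mL ⇒ S
Imipenem (0.25 μg/mL) = 0.25 μg/mL ⇒ Intermediate
Trimethoprim-sulfamethoxazole: 256 μg/mL is ≥ 16 μg/mL → R
Fosfomycin (4 μg/mL) ≤ 8 μg/mL ⇒ Susceptible
Penicillin (2 μg/mL) ≥ 2 μg/mL → Resistant

S, S, S, R, S, I, R, S, R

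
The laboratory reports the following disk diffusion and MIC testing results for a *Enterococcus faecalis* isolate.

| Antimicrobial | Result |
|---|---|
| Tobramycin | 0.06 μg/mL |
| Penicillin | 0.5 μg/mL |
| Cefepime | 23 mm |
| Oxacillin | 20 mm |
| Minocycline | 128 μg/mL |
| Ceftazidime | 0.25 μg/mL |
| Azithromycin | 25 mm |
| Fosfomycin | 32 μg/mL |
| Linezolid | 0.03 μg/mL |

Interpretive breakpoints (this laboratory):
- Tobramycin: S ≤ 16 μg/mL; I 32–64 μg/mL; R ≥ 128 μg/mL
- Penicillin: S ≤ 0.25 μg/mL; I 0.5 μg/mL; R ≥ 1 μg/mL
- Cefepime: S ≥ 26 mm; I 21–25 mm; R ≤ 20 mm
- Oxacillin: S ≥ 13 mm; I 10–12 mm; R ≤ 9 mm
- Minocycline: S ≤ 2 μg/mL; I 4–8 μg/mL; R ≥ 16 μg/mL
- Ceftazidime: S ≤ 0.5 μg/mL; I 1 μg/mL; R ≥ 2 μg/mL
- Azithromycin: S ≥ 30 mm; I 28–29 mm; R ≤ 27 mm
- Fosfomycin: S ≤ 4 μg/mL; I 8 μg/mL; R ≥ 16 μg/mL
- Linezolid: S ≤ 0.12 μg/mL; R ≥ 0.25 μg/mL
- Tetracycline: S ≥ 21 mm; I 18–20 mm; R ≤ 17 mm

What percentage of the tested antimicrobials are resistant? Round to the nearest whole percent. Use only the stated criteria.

Tobramycin (0.06 μg/mL) ≤ 16 μg/mL → susceptible
Penicillin: 0.5 μg/mL is = 0.5 μg/mL ⇒ intermediate
Cefepime (23 mm) in 21–25 mm — intermediate
Oxacillin: 20 mm is ≥ 13 mm — S
Minocycline 128 μg/mL: ≥ 16 μg/mL → R
Ceftazidime: 0.25 μg/mL is ≤ 0.5 μg/mL — S
Azithromycin (25 mm) ≤ 27 mm ⇒ Resistant
Fosfomycin: 32 μg/mL is ≥ 16 μg/mL → R
Linezolid (0.03 μg/mL) ≤ 0.12 μg/mL — Susceptible
Resistant: 3/9

33%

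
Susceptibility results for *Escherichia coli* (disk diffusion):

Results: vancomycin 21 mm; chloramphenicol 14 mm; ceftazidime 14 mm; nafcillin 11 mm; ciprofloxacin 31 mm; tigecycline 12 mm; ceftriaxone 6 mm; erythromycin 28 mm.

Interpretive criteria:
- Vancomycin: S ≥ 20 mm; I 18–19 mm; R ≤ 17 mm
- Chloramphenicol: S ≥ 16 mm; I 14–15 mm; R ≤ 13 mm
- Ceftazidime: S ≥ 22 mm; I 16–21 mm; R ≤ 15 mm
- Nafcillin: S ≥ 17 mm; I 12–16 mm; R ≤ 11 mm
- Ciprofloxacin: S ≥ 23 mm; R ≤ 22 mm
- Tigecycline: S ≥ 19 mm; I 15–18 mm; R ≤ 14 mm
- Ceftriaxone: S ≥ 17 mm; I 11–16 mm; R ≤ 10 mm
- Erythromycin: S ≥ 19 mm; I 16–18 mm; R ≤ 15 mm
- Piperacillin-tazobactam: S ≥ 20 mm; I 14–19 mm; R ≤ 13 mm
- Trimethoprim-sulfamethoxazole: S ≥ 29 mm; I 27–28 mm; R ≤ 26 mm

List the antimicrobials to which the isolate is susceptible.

Vancomycin (21 mm) ≥ 20 mm — Susceptible
Chloramphenicol (14 mm) in 14–15 mm — intermediate
Ceftazidime 14 mm: ≤ 15 mm → resistant
Nafcillin: 11 mm is ≤ 11 mm — R
Ciprofloxacin (31 mm) ≥ 23 mm ⇒ Susceptible
Tigecycline 12 mm: ≤ 14 mm → resistant
Ceftriaxone 6 mm: ≤ 10 mm → R
Erythromycin: 28 mm is ≥ 19 mm ⇒ susceptible

vancomycin, ciprofloxacin, erythromycin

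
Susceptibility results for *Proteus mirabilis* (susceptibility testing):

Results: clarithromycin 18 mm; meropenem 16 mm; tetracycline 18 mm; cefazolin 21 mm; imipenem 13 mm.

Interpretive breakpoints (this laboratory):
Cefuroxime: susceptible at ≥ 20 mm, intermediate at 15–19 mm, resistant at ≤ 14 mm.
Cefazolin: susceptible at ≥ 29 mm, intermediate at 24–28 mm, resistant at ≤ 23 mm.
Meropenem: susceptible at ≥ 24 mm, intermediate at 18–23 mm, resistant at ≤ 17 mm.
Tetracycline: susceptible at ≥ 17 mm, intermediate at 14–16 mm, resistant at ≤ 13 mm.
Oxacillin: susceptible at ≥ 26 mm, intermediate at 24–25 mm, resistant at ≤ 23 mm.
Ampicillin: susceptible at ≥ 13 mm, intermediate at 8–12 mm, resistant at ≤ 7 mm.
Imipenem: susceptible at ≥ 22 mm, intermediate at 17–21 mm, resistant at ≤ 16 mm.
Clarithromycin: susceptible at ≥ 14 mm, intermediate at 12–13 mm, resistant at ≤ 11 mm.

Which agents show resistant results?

meropenem, cefazolin, imipenem

Clarithromycin 18 mm: ≥ 14 mm → Susceptible
Meropenem 16 mm: ≤ 17 mm ⇒ Resistant
Tetracycline (18 mm) ≥ 17 mm — Susceptible
Cefazolin (21 mm) ≤ 23 mm → resistant
Imipenem 13 mm: ≤ 16 mm → resistant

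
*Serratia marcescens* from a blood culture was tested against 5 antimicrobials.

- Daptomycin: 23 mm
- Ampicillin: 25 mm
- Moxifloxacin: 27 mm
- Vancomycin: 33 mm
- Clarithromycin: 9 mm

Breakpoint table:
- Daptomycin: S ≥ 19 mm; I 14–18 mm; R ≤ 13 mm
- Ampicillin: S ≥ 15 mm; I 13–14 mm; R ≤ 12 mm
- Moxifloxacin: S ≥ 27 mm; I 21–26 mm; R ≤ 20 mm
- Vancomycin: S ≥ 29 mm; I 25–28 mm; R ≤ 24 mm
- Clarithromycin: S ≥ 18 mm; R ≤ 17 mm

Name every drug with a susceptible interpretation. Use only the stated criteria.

daptomycin, ampicillin, moxifloxacin, vancomycin

Daptomycin 23 mm: ≥ 19 mm ⇒ Susceptible
Ampicillin (25 mm) ≥ 15 mm ⇒ susceptible
Moxifloxacin 27 mm: ≥ 27 mm — susceptible
Vancomycin: 33 mm is ≥ 29 mm — S
Clarithromycin (9 mm) ≤ 17 mm — Resistant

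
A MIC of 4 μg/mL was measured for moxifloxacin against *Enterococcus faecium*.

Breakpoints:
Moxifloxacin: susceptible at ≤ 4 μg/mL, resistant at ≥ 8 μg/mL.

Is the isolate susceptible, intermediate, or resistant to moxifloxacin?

S

Moxifloxacin: 4 μg/mL is ≤ 4 μg/mL ⇒ Susceptible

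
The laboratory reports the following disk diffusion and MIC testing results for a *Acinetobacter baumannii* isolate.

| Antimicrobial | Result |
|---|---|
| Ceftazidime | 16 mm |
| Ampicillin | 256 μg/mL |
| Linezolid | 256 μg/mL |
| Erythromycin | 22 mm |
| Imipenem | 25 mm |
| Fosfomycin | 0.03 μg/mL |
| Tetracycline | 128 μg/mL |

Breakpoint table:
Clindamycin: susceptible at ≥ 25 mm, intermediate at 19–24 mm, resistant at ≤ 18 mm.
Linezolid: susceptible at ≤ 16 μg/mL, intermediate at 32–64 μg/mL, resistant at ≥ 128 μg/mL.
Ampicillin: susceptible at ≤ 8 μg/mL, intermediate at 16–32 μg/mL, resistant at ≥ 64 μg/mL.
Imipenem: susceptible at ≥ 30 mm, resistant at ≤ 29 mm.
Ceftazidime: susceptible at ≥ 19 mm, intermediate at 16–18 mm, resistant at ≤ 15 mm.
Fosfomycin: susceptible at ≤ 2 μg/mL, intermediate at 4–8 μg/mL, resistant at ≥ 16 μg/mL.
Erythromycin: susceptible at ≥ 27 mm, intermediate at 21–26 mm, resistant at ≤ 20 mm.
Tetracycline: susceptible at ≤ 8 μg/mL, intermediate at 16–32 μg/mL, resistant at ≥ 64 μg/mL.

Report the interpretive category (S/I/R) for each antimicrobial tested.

Ceftazidime: 16 mm is in 16–18 mm — intermediate
Ampicillin (256 μg/mL) ≥ 64 μg/mL ⇒ R
Linezolid: 256 μg/mL is ≥ 128 μg/mL → Resistant
Erythromycin 22 mm: in 21–26 mm → I
Imipenem: 25 mm is ≤ 29 mm ⇒ resistant
Fosfomycin 0.03 μg/mL: ≤ 2 μg/mL — susceptible
Tetracycline (128 μg/mL) ≥ 64 μg/mL ⇒ Resistant

I, R, R, I, R, S, R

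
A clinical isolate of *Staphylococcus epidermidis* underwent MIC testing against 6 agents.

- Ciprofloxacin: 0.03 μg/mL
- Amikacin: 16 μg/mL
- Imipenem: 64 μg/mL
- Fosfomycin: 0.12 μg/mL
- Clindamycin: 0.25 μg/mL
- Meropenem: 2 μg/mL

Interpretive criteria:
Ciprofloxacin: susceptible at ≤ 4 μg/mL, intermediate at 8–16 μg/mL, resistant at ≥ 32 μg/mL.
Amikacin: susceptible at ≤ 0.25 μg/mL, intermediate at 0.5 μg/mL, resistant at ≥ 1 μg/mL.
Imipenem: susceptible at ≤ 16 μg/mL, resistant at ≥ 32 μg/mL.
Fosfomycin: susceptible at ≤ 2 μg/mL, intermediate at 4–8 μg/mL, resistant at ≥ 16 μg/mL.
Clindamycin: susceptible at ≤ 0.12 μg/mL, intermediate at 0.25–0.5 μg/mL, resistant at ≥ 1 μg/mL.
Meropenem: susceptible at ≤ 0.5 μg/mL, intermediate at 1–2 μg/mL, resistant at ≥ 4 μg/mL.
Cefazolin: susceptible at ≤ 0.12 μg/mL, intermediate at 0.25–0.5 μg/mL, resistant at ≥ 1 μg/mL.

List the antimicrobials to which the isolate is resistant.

Ciprofloxacin: 0.03 μg/mL is ≤ 4 μg/mL ⇒ susceptible
Amikacin (16 μg/mL) ≥ 1 μg/mL ⇒ Resistant
Imipenem (64 μg/mL) ≥ 32 μg/mL ⇒ resistant
Fosfomycin (0.12 μg/mL) ≤ 2 μg/mL ⇒ susceptible
Clindamycin (0.25 μg/mL) in 0.25–0.5 μg/mL ⇒ Intermediate
Meropenem 2 μg/mL: in 1–2 μg/mL ⇒ Intermediate

amikacin, imipenem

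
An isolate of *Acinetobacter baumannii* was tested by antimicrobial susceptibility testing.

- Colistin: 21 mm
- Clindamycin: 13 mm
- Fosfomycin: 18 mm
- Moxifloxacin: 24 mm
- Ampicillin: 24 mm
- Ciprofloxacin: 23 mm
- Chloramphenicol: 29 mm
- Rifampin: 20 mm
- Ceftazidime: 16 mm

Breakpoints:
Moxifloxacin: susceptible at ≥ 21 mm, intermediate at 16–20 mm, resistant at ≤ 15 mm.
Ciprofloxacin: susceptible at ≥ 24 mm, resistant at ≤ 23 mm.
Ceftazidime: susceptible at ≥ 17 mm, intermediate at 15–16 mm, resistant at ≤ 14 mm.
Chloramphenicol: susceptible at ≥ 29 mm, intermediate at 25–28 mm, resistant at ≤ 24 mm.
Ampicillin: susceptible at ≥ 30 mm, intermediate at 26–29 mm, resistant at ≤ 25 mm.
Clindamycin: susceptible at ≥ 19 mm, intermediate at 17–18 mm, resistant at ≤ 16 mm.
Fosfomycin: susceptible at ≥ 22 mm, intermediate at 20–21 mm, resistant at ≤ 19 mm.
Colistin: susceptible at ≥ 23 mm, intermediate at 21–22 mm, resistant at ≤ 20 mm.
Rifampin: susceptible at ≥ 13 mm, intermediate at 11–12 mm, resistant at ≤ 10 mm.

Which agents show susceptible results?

moxifloxacin, chloramphenicol, rifampin

Colistin 21 mm: in 21–22 mm ⇒ Intermediate
Clindamycin (13 mm) ≤ 16 mm → resistant
Fosfomycin 18 mm: ≤ 19 mm → R
Moxifloxacin 24 mm: ≥ 21 mm ⇒ Susceptible
Ampicillin 24 mm: ≤ 25 mm → resistant
Ciprofloxacin (23 mm) ≤ 23 mm ⇒ resistant
Chloramphenicol 29 mm: ≥ 29 mm ⇒ S
Rifampin: 20 mm is ≥ 13 mm → S
Ceftazidime: 16 mm is in 15–16 mm → Intermediate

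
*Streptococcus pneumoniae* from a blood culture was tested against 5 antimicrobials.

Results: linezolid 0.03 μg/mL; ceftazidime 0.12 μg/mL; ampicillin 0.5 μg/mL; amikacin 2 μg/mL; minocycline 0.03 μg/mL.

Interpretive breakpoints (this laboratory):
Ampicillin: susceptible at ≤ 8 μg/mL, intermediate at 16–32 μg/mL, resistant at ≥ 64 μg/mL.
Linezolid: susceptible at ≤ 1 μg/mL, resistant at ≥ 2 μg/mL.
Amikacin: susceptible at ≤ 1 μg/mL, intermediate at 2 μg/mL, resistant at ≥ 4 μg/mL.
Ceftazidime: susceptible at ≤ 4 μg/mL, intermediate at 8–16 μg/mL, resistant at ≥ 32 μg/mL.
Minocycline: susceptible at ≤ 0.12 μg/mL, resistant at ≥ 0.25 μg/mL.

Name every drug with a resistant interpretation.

Linezolid (0.03 μg/mL) ≤ 1 μg/mL ⇒ Susceptible
Ceftazidime 0.12 μg/mL: ≤ 4 μg/mL → S
Ampicillin (0.5 μg/mL) ≤ 8 μg/mL ⇒ S
Amikacin (2 μg/mL) = 2 μg/mL — intermediate
Minocycline: 0.03 μg/mL is ≤ 0.12 μg/mL → S

none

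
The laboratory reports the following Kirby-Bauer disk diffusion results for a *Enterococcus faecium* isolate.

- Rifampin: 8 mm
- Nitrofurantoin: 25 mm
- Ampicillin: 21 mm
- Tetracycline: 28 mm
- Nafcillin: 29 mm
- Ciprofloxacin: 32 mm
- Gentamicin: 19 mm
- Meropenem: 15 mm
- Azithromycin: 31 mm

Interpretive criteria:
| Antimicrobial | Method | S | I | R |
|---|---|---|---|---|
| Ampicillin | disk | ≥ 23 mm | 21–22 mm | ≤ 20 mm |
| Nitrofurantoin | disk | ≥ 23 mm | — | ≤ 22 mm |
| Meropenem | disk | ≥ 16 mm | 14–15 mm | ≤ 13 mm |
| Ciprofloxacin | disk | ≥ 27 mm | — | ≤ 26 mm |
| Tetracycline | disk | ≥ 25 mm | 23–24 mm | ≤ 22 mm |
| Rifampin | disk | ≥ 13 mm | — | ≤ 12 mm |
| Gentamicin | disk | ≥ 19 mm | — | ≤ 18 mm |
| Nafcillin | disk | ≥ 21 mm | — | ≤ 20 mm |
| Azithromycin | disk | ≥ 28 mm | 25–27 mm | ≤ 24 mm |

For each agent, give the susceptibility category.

R, S, I, S, S, S, S, I, S

Rifampin (8 mm) ≤ 12 mm — R
Nitrofurantoin (25 mm) ≥ 23 mm — S
Ampicillin 21 mm: in 21–22 mm ⇒ I
Tetracycline 28 mm: ≥ 25 mm — Susceptible
Nafcillin: 29 mm is ≥ 21 mm → Susceptible
Ciprofloxacin (32 mm) ≥ 27 mm → Susceptible
Gentamicin: 19 mm is ≥ 19 mm → susceptible
Meropenem: 15 mm is in 14–15 mm — I
Azithromycin 31 mm: ≥ 28 mm → Susceptible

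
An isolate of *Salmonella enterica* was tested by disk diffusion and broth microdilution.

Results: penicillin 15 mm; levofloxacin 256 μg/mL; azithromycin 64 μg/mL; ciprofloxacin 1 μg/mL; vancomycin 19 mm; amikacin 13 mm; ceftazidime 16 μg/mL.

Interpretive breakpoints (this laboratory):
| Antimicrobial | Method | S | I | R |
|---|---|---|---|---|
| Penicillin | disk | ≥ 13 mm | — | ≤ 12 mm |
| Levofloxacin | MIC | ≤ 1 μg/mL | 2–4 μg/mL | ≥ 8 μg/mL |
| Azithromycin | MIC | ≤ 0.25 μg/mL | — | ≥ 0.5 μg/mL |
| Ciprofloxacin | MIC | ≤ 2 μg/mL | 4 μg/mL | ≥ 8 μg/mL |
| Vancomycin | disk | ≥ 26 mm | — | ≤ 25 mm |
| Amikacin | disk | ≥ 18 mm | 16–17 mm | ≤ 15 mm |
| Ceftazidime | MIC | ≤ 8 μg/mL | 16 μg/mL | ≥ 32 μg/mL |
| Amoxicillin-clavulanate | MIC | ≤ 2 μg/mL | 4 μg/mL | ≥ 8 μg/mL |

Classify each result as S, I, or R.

S, R, R, S, R, R, I

Penicillin: 15 mm is ≥ 13 mm → Susceptible
Levofloxacin (256 μg/mL) ≥ 8 μg/mL ⇒ Resistant
Azithromycin (64 μg/mL) ≥ 0.5 μg/mL → R
Ciprofloxacin (1 μg/mL) ≤ 2 μg/mL ⇒ S
Vancomycin: 19 mm is ≤ 25 mm ⇒ Resistant
Amikacin: 13 mm is ≤ 15 mm — R
Ceftazidime: 16 μg/mL is = 16 μg/mL → intermediate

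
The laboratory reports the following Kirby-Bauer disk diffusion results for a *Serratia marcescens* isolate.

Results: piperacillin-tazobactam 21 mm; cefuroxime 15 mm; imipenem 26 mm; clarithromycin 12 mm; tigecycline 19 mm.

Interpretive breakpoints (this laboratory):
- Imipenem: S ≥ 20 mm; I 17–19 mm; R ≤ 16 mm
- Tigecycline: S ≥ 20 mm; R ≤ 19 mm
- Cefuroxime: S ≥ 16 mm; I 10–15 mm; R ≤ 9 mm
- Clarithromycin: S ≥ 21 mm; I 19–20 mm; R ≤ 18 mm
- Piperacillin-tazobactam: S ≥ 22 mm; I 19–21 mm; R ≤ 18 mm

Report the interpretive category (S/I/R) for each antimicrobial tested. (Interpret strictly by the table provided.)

Piperacillin-tazobactam (21 mm) in 19–21 mm — intermediate
Cefuroxime 15 mm: in 10–15 mm ⇒ I
Imipenem (26 mm) ≥ 20 mm — Susceptible
Clarithromycin 12 mm: ≤ 18 mm ⇒ Resistant
Tigecycline (19 mm) ≤ 19 mm ⇒ R

I, I, S, R, R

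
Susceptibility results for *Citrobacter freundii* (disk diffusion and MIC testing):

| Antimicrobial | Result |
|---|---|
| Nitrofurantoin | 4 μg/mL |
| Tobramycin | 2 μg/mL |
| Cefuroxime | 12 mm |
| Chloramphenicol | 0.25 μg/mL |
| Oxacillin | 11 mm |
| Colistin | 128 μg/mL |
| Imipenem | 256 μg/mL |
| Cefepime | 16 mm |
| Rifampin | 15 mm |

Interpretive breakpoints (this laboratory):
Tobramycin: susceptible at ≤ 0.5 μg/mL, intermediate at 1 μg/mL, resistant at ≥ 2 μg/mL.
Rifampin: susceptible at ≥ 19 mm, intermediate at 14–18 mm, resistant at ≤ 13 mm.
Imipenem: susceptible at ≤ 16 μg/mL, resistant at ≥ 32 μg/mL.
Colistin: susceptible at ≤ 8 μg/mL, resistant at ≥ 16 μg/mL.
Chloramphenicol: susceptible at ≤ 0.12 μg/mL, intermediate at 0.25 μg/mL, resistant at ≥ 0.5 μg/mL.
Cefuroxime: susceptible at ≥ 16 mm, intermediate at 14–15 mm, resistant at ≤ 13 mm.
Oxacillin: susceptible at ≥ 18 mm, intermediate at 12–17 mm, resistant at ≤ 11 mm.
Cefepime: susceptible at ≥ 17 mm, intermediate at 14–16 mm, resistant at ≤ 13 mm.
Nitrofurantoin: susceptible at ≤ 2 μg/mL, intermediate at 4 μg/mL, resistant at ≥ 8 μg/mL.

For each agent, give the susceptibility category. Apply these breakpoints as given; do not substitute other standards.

I, R, R, I, R, R, R, I, I

Nitrofurantoin 4 μg/mL: = 4 μg/mL — Intermediate
Tobramycin 2 μg/mL: ≥ 2 μg/mL → resistant
Cefuroxime (12 mm) ≤ 13 mm ⇒ Resistant
Chloramphenicol: 0.25 μg/mL is = 0.25 μg/mL → Intermediate
Oxacillin (11 mm) ≤ 11 mm → Resistant
Colistin: 128 μg/mL is ≥ 16 μg/mL ⇒ R
Imipenem 256 μg/mL: ≥ 32 μg/mL ⇒ resistant
Cefepime (16 mm) in 14–16 mm ⇒ I
Rifampin (15 mm) in 14–18 mm → intermediate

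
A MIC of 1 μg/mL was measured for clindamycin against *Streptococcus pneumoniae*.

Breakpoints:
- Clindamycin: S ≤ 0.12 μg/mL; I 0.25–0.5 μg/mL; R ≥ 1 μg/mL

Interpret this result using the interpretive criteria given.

Clindamycin 1 μg/mL: ≥ 1 μg/mL ⇒ R

R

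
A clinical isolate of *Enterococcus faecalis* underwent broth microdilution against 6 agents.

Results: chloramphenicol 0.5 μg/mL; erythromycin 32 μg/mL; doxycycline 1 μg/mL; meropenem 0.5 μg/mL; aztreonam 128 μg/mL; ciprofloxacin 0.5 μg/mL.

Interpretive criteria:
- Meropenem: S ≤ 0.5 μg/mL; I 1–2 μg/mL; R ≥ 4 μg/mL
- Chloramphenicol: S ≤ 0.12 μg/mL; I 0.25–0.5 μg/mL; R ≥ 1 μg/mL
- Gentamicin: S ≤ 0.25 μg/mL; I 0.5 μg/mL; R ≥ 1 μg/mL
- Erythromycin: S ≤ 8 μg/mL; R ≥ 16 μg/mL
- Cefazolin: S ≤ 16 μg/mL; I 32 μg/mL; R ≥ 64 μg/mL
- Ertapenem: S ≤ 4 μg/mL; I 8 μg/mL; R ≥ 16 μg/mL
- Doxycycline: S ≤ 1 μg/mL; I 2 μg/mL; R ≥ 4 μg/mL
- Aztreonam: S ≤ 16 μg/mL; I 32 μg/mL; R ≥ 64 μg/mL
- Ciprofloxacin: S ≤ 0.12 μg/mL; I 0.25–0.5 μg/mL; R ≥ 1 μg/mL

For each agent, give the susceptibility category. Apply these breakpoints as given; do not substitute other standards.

Chloramphenicol 0.5 μg/mL: in 0.25–0.5 μg/mL ⇒ Intermediate
Erythromycin 32 μg/mL: ≥ 16 μg/mL — R
Doxycycline: 1 μg/mL is ≤ 1 μg/mL → susceptible
Meropenem (0.5 μg/mL) ≤ 0.5 μg/mL — susceptible
Aztreonam: 128 μg/mL is ≥ 64 μg/mL → Resistant
Ciprofloxacin: 0.5 μg/mL is in 0.25–0.5 μg/mL → Intermediate

I, R, S, S, R, I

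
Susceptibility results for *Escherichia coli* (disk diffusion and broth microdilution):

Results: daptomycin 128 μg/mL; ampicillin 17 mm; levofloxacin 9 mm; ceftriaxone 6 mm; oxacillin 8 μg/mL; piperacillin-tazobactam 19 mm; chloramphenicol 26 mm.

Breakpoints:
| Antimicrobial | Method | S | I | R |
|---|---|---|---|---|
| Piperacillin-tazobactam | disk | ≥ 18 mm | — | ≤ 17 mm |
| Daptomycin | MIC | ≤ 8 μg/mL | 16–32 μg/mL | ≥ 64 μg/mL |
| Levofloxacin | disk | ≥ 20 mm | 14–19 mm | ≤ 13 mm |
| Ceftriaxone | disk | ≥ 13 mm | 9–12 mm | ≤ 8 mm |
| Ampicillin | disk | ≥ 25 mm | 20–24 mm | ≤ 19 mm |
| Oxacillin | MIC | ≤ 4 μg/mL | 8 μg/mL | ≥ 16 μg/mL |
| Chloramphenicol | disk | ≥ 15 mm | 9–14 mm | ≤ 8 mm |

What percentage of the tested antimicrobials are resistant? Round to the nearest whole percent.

Daptomycin: 128 μg/mL is ≥ 64 μg/mL — Resistant
Ampicillin: 17 mm is ≤ 19 mm → Resistant
Levofloxacin (9 mm) ≤ 13 mm — R
Ceftriaxone (6 mm) ≤ 8 mm → Resistant
Oxacillin (8 μg/mL) = 8 μg/mL — intermediate
Piperacillin-tazobactam (19 mm) ≥ 18 mm — Susceptible
Chloramphenicol (26 mm) ≥ 15 mm — susceptible
Resistant: 4/7

57%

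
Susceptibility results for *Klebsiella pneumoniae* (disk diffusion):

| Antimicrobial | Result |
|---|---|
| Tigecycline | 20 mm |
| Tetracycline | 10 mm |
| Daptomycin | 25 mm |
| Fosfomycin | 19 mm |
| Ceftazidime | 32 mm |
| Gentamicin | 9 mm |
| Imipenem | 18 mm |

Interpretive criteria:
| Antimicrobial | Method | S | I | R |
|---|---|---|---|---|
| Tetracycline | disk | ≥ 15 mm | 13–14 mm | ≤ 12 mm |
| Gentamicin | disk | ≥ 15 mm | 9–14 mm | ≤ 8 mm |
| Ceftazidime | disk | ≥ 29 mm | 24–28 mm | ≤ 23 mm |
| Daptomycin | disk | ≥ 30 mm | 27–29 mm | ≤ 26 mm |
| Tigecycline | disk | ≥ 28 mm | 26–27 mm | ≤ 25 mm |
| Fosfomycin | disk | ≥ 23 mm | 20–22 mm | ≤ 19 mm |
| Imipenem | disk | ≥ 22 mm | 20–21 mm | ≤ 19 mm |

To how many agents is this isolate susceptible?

1

Tigecycline 20 mm: ≤ 25 mm → resistant
Tetracycline: 10 mm is ≤ 12 mm — R
Daptomycin 25 mm: ≤ 26 mm — Resistant
Fosfomycin (19 mm) ≤ 19 mm → resistant
Ceftazidime: 32 mm is ≥ 29 mm ⇒ Susceptible
Gentamicin: 9 mm is in 9–14 mm — Intermediate
Imipenem (18 mm) ≤ 19 mm → R
Susceptible: 1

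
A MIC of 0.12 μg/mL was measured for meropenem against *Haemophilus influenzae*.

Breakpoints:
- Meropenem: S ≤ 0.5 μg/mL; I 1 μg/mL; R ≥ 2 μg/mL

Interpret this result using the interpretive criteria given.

S

Meropenem 0.12 μg/mL: ≤ 0.5 μg/mL → susceptible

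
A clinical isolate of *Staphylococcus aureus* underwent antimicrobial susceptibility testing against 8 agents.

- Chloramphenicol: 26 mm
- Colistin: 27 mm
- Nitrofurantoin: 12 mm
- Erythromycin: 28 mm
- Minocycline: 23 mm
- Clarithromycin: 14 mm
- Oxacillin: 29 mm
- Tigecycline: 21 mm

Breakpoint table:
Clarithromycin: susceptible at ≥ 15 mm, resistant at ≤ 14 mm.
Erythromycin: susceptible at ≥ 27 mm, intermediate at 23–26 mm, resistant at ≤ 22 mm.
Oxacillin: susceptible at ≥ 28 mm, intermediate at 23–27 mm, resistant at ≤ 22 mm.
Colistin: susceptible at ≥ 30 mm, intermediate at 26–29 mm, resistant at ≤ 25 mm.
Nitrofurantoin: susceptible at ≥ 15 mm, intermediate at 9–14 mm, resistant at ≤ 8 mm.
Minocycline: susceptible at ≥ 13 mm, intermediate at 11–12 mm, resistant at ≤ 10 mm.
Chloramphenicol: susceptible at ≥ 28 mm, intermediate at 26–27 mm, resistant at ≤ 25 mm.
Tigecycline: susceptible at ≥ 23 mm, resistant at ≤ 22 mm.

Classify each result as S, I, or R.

I, I, I, S, S, R, S, R

Chloramphenicol: 26 mm is in 26–27 mm ⇒ intermediate
Colistin 27 mm: in 26–29 mm — Intermediate
Nitrofurantoin 12 mm: in 9–14 mm — I
Erythromycin 28 mm: ≥ 27 mm ⇒ Susceptible
Minocycline 23 mm: ≥ 13 mm ⇒ Susceptible
Clarithromycin (14 mm) ≤ 14 mm ⇒ resistant
Oxacillin: 29 mm is ≥ 28 mm → S
Tigecycline: 21 mm is ≤ 22 mm ⇒ R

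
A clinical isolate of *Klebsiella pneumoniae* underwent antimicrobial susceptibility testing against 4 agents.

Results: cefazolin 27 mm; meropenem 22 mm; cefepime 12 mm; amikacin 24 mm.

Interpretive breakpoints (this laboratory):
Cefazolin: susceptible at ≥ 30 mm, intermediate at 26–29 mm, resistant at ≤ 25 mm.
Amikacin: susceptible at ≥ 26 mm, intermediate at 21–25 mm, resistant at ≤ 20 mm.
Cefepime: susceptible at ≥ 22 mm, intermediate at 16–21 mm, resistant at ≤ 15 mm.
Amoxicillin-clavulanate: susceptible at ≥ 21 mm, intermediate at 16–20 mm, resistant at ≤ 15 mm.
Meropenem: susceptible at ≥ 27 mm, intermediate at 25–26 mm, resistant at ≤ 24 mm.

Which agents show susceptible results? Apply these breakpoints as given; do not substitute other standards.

Cefazolin 27 mm: in 26–29 mm ⇒ intermediate
Meropenem (22 mm) ≤ 24 mm ⇒ resistant
Cefepime: 12 mm is ≤ 15 mm — resistant
Amikacin (24 mm) in 21–25 mm — intermediate

none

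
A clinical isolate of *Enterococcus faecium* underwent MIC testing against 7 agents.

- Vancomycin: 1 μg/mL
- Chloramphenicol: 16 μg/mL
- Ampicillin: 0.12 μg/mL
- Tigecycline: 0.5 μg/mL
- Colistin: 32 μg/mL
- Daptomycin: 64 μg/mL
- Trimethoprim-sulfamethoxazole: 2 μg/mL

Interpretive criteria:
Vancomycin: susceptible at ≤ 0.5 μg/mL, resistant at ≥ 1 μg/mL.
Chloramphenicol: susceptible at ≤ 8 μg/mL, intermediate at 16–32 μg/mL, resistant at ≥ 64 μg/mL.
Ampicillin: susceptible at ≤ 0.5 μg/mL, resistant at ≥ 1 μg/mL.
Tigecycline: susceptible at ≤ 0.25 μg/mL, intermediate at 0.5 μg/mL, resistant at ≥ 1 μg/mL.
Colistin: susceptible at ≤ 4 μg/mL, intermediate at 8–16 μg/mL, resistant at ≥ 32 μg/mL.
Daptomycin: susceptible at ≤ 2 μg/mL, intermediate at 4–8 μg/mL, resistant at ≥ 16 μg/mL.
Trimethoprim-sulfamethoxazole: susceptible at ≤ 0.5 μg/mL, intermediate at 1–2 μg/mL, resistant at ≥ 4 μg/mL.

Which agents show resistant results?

Vancomycin (1 μg/mL) ≥ 1 μg/mL ⇒ R
Chloramphenicol 16 μg/mL: in 16–32 μg/mL ⇒ intermediate
Ampicillin (0.12 μg/mL) ≤ 0.5 μg/mL ⇒ susceptible
Tigecycline (0.5 μg/mL) = 0.5 μg/mL ⇒ intermediate
Colistin (32 μg/mL) ≥ 32 μg/mL — Resistant
Daptomycin 64 μg/mL: ≥ 16 μg/mL ⇒ Resistant
Trimethoprim-sulfamethoxazole (2 μg/mL) in 1–2 μg/mL → I

vancomycin, colistin, daptomycin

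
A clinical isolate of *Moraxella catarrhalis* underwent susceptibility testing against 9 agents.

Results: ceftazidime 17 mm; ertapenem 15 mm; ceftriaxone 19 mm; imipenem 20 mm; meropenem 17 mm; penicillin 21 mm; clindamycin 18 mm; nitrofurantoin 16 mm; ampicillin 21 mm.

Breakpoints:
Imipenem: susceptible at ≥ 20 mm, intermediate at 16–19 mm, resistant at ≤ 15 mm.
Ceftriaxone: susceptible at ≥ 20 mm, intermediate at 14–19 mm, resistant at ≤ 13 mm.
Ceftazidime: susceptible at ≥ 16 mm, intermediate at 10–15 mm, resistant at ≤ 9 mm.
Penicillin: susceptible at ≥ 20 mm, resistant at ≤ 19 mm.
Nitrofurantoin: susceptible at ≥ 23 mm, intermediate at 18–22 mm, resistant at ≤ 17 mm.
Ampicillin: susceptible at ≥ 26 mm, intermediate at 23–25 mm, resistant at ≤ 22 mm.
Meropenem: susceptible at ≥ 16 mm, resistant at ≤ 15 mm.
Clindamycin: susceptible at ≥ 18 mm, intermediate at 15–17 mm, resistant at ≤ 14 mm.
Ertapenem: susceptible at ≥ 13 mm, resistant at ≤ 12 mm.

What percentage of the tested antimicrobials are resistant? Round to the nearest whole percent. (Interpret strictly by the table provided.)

Ceftazidime (17 mm) ≥ 16 mm ⇒ S
Ertapenem: 15 mm is ≥ 13 mm ⇒ susceptible
Ceftriaxone 19 mm: in 14–19 mm ⇒ I
Imipenem 20 mm: ≥ 20 mm — Susceptible
Meropenem 17 mm: ≥ 16 mm — S
Penicillin 21 mm: ≥ 20 mm → susceptible
Clindamycin (18 mm) ≥ 18 mm → S
Nitrofurantoin: 16 mm is ≤ 17 mm ⇒ R
Ampicillin (21 mm) ≤ 22 mm ⇒ Resistant
Resistant: 2/9

22%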